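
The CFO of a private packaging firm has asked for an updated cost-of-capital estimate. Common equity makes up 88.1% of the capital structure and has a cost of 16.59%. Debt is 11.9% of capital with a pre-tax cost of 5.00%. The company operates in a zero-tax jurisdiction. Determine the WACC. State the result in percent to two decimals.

15.21%

After-tax cost of debt = 5% × (1 − 0%) = 5.0000%.
WACC = 0.881 × 16.5900% + 0.119 × 5.0000% = 15.2108%.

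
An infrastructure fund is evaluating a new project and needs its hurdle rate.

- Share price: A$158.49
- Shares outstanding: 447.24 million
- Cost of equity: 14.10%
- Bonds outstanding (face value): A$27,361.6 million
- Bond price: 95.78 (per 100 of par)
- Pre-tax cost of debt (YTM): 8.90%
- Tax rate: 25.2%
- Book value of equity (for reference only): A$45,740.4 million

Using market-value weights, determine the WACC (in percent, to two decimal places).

Market value of equity E = 158.49 × 447.24m = 70883.0676m. Market value of debt D = 27361.6m × 95.78/100 = 26206.94048m.
Total capital V = 70883.0676 + 26206.94048 = 97090.00808.
Equity: weight = 70883.0676/97090.00808 = 0.7301; cost = 14.1%.
Bonds outstanding: weight = 26206.94048/97090.00808 = 0.2699; after-tax cost = 8.9% × (1 − 25.2%) = 6.6572%.
WACC = 0.7301 × 14.1000% + 0.2699 × 6.6572% = 12.0910%.

12.09%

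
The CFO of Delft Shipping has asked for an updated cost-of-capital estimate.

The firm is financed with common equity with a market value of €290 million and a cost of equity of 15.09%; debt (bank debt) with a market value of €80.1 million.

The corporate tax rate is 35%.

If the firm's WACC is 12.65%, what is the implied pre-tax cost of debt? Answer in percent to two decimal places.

Total capital V = 290 + 80.1 = 370.1.
Equity weight = 290/370.1 = 0.7836.
Bank debt weight = 80.1/370.1 = 0.2164.
Equity contribution = 0.7836 × 15.09% = 11.8241%.
Remaining for debt = 12.65% − 11.8241% = 0.8259%.
Rd × (1 − 35%) × 0.2164 = 0.8259%  ⇒  Rd = 5.8708%.

5.87%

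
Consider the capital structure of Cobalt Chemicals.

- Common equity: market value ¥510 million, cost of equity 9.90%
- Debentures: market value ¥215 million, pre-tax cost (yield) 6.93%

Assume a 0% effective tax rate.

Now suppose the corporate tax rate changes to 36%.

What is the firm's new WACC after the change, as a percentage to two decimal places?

8.28%

After the change:
Total capital V = 510 + 215 = 725.
Equity: weight = 510/725 = 0.7034; cost = 9.9%.
Debentures: weight = 215/725 = 0.2966; after-tax cost = 6.93% × (1 − 36%) = 4.4352%.
WACC = 0.7034 × 9.9000% + 0.2966 × 4.4352% = 8.2794%.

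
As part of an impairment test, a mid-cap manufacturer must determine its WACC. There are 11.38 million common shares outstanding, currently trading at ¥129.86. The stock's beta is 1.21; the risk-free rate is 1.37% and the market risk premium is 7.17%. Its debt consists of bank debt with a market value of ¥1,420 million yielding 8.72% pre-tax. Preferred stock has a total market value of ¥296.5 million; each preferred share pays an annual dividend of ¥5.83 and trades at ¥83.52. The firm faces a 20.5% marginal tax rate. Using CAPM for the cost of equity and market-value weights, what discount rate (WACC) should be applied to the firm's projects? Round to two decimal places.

8.38%

Cost of equity via CAPM: Re = 1.37% + 1.21 × 7.17% = 10.0457%.
Cost of preferred: Rp = 5.83 / 83.52 = 6.9804%.
Market value of equity E = 129.86 × 11.38m = 1477.8068m.
Total capital V = 1477.8068 + 296.5 + 1420 = 3194.3068.
Equity: weight = 1477.8068/3194.3068 = 0.4626; cost = 10.0457%.
Preferred: weight = 296.5/3194.3068 = 0.0928; cost = 6.9804%.
Bank debt: weight = 1420/3194.3068 = 0.4445; after-tax cost = 8.72% × (1 − 20.5%) = 6.9324%.
WACC = 0.4626 × 10.0457% + 0.0928 × 6.9804% + 0.4445 × 6.9324% = 8.3772%.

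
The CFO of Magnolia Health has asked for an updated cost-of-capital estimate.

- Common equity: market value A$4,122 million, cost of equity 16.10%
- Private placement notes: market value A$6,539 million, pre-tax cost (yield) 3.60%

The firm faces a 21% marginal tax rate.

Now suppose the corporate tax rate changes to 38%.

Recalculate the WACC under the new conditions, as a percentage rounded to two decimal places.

After the change:
Total capital V = 4122 + 6539 = 10661.
Equity: weight = 4122/10661 = 0.3866; cost = 16.1%.
Private placement notes: weight = 6539/10661 = 0.6134; after-tax cost = 3.6% × (1 − 38%) = 2.2320%.
WACC = 0.3866 × 16.1000% + 0.6134 × 2.2320% = 7.5940%.

7.59%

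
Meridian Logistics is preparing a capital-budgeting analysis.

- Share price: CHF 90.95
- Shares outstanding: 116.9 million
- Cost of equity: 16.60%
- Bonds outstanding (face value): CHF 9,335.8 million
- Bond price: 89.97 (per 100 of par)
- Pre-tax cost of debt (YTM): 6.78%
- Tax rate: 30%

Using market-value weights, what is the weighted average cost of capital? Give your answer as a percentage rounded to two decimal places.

Market value of equity E = 90.95 × 116.9m = 10632.055m. Market value of debt D = 9335.8m × 89.97/100 = 8399.41926m.
Total capital V = 10632.055 + 8399.41926 = 19031.47426.
Equity: weight = 10632.055/19031.47426 = 0.5587; cost = 16.6%.
Bonds outstanding: weight = 8399.41926/19031.47426 = 0.4413; after-tax cost = 6.78% × (1 − 30%) = 4.7460%.
WACC = 0.5587 × 16.6000% + 0.4413 × 4.7460% = 11.3683%.

11.37%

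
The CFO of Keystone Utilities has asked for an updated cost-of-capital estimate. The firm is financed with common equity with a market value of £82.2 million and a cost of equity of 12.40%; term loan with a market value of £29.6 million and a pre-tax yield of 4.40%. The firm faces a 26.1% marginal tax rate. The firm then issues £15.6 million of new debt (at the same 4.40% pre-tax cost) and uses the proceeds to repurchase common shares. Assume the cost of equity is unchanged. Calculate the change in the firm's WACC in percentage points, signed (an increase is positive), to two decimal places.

Current WACC:
Total capital V = 82.2 + 29.6 = 111.8.
Equity: weight = 82.2/111.8 = 0.7352; cost = 12.4%.
Term loan: weight = 29.6/111.8 = 0.2648; after-tax cost = 4.4% × (1 − 26.1%) = 3.2516%.
WACC = 0.7352 × 12.4000% + 0.2648 × 3.2516% = 9.9779%.
After the change:
Total capital V = 66.6 + 45.2 = 111.8.
Equity: weight = 66.6/111.8 = 0.5957; cost = 12.4%.
Term loan: weight = 45.2/111.8 = 0.4043; after-tax cost = 4.4% × (1 − 26.1%) = 3.2516%.
WACC = 0.5957 × 12.4000% + 0.4043 × 3.2516% = 8.7014%.
Change in WACC = 8.7014% − 9.9779% = -1.2765 pp.

-1.28 pp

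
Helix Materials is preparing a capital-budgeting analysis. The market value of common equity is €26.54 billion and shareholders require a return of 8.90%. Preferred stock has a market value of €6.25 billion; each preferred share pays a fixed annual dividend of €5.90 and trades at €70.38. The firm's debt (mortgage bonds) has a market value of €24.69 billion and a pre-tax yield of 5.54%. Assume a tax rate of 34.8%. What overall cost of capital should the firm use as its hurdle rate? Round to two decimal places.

Cost of preferred: Rp = 5.9 / 70.38 = 8.3831%.
Total capital V = 26.54 + 6.25 + 24.69 = 57.48.
Equity: weight = 26.54/57.48 = 0.4617; cost = 8.9%.
Preferred: weight = 6.25/57.48 = 0.1087; cost = 8.3831%.
Mortgage bonds: weight = 24.69/57.48 = 0.4295; after-tax cost = 5.54% × (1 − 34.8%) = 3.6121%.
WACC = 0.4617 × 8.9000% + 0.1087 × 8.3831% + 0.4295 × 3.6121% = 6.5724%.

6.57%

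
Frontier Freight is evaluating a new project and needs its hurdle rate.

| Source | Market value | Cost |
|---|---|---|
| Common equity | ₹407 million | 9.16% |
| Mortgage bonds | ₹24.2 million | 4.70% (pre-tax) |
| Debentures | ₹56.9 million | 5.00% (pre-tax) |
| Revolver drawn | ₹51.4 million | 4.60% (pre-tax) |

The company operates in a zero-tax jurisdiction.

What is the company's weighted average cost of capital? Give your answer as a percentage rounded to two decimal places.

8.09%

Total capital V = 407 + 24.2 + 56.9 + 51.4 = 539.5.
Equity: weight = 407/539.5 = 0.7544; cost = 9.16%.
Mortgage bonds: weight = 24.2/539.5 = 0.0449; after-tax cost = 4.7% × (1 − 0%) = 4.7000%.
Debentures: weight = 56.9/539.5 = 0.1055; after-tax cost = 5% × (1 − 0%) = 5.0000%.
Revolver drawn: weight = 51.4/539.5 = 0.0953; after-tax cost = 4.6% × (1 − 0%) = 4.6000%.
WACC = 0.7544 × 9.1600% + 0.0449 × 4.7000% + 0.1055 × 5.0000% + 0.0953 × 4.6000% = 8.0867%.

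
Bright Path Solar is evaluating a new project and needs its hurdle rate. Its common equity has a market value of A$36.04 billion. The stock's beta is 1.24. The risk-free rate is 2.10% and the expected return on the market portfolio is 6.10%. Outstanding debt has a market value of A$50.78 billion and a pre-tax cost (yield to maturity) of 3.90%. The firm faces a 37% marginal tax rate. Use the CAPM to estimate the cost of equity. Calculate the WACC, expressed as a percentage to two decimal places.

Market risk premium = 6.1% − 2.1% = 4.0%.
Cost of equity via CAPM: Re = 2.1% + 1.24 × 4.0% = 7.0600%.
Total capital V = 36.04 + 50.78 = 86.82.
Equity: weight = 36.04/86.82 = 0.4151; cost = 7.06%.
Debt: weight = 50.78/86.82 = 0.5849; after-tax cost = 3.9% × (1 − 37%) = 2.4570%.
WACC = 0.4151 × 7.0600% + 0.5849 × 2.4570% = 4.3678%.

4.37%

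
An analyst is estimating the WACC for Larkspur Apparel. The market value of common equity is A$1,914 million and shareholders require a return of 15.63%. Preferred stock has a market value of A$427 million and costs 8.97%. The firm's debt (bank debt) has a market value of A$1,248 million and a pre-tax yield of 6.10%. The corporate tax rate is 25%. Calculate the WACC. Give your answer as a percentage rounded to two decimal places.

10.99%

Total capital V = 1914 + 427 + 1248 = 3589.
Equity: weight = 1914/3589 = 0.5333; cost = 15.63%.
Preferred: weight = 427/3589 = 0.1190; cost = 8.97%.
Bank debt: weight = 1248/3589 = 0.3477; after-tax cost = 6.1% × (1 − 25%) = 4.5750%.
WACC = 0.5333 × 15.6300% + 0.1190 × 8.9700% + 0.3477 × 4.5750% = 10.9935%.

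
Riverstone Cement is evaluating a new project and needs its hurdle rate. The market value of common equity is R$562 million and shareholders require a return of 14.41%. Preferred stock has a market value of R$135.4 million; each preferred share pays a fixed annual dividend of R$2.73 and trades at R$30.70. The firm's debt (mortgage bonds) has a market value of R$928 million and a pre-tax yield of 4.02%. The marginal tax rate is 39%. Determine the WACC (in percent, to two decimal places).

7.12%

Cost of preferred: Rp = 2.73 / 30.7 = 8.8925%.
Total capital V = 562 + 135.4 + 928 = 1625.4.
Equity: weight = 562/1625.4 = 0.3458; cost = 14.41%.
Preferred: weight = 135.4/1625.4 = 0.0833; cost = 8.8925%.
Mortgage bonds: weight = 928/1625.4 = 0.5709; after-tax cost = 4.02% × (1 − 39%) = 2.4522%.
WACC = 0.3458 × 14.4100% + 0.0833 × 8.8925% + 0.5709 × 2.4522% = 7.1232%.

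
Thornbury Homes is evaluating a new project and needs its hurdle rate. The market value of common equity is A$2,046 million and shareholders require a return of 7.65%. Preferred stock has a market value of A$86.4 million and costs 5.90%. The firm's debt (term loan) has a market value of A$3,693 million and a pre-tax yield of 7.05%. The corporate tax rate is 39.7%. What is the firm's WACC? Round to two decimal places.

5.47%

Total capital V = 2046 + 86.4 + 3693 = 5825.4.
Equity: weight = 2046/5825.4 = 0.3512; cost = 7.65%.
Preferred: weight = 86.4/5825.4 = 0.0148; cost = 5.9%.
Term loan: weight = 3693/5825.4 = 0.6339; after-tax cost = 7.05% × (1 − 39.7%) = 4.2511%.
WACC = 0.3512 × 7.6500% + 0.0148 × 5.9000% + 0.6339 × 4.2511% = 5.4694%.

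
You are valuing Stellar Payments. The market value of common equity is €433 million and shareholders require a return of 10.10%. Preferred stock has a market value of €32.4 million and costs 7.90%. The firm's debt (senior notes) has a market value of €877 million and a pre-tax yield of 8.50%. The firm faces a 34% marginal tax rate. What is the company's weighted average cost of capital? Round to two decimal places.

Total capital V = 433 + 32.4 + 877 = 1342.4.
Equity: weight = 433/1342.4 = 0.3226; cost = 10.1%.
Preferred: weight = 32.4/1342.4 = 0.0241; cost = 7.9%.
Senior notes: weight = 877/1342.4 = 0.6533; after-tax cost = 8.5% × (1 − 34%) = 5.6100%.
WACC = 0.3226 × 10.1000% + 0.0241 × 7.9000% + 0.6533 × 5.6100% = 7.1136%.

7.11%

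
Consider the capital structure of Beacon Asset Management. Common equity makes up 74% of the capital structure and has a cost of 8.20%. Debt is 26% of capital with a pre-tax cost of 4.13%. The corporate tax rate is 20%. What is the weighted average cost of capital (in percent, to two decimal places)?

After-tax cost of debt = 4.13% × (1 − 20%) = 3.3040%.
WACC = 0.740 × 8.2000% + 0.260 × 3.3040% = 6.9270%.

6.93%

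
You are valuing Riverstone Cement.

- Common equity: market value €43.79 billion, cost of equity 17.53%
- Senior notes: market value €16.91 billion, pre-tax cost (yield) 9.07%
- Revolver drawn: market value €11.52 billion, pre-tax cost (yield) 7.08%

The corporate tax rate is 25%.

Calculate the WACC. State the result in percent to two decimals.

13.07%

Total capital V = 43.79 + 16.91 + 11.52 = 72.22.
Equity: weight = 43.79/72.22 = 0.6063; cost = 17.53%.
Senior notes: weight = 16.91/72.22 = 0.2341; after-tax cost = 9.07% × (1 − 25%) = 6.8025%.
Revolver drawn: weight = 11.52/72.22 = 0.1595; after-tax cost = 7.08% × (1 − 25%) = 5.3100%.
WACC = 0.6063 × 17.5300% + 0.2341 × 6.8025% + 0.1595 × 5.3100% = 13.0690%.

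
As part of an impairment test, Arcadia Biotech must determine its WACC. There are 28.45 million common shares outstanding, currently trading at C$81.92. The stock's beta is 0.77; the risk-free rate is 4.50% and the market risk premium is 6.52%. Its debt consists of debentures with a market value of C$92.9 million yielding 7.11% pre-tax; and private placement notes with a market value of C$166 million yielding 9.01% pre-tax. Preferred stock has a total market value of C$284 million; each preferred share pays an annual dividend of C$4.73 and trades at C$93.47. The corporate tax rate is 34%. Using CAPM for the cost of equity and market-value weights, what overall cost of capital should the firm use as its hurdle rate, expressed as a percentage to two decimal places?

Cost of equity via CAPM: Re = 4.5% + 0.77 × 6.52% = 9.5204%.
Cost of preferred: Rp = 4.73 / 93.47 = 5.0604%.
Market value of equity E = 81.92 × 28.45m = 2330.624m.
Total capital V = 2330.624 + 284 + 92.9 + 166 = 2873.524.
Equity: weight = 2330.624/2873.524 = 0.8111; cost = 9.5204%.
Preferred: weight = 284/2873.524 = 0.0988; cost = 5.0604%.
Debentures: weight = 92.9/2873.524 = 0.0323; after-tax cost = 7.11% × (1 − 34%) = 4.6926%.
Private placement notes: weight = 166/2873.524 = 0.0578; after-tax cost = 9.01% × (1 − 34%) = 5.9466%.
WACC = 0.8111 × 9.5204% + 0.0988 × 5.0604% + 0.0323 × 4.6926% + 0.0578 × 5.9466% = 8.7171%.

8.72%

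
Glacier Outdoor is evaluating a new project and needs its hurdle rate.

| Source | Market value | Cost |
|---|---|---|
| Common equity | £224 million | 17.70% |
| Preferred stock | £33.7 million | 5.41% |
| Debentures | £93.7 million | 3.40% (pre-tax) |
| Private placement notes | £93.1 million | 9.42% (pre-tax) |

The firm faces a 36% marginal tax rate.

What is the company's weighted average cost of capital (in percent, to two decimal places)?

Total capital V = 224 + 33.7 + 93.7 + 93.1 = 444.5.
Equity: weight = 224/444.5 = 0.5039; cost = 17.7%.
Preferred: weight = 33.7/444.5 = 0.0758; cost = 5.41%.
Debentures: weight = 93.7/444.5 = 0.2108; after-tax cost = 3.4% × (1 − 36%) = 2.1760%.
Private placement notes: weight = 93.1/444.5 = 0.2094; after-tax cost = 9.42% × (1 − 36%) = 6.0288%.
WACC = 0.5039 × 17.7000% + 0.0758 × 5.4100% + 0.2108 × 2.1760% + 0.2094 × 6.0288% = 11.0513%.

11.05%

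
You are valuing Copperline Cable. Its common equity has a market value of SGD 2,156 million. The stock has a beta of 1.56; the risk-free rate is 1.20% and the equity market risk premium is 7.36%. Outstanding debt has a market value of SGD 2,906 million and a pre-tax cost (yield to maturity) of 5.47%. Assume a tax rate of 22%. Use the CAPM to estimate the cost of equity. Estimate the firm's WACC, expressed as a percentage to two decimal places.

7.85%

Cost of equity via CAPM: Re = 1.2% + 1.56 × 7.36% = 12.6816%.
Total capital V = 2156 + 2906 = 5062.
Equity: weight = 2156/5062 = 0.4259; cost = 12.6816%.
Debt: weight = 2906/5062 = 0.5741; after-tax cost = 5.47% × (1 − 22%) = 4.2666%.
WACC = 0.4259 × 12.6816% + 0.5741 × 4.2666% = 7.8507%.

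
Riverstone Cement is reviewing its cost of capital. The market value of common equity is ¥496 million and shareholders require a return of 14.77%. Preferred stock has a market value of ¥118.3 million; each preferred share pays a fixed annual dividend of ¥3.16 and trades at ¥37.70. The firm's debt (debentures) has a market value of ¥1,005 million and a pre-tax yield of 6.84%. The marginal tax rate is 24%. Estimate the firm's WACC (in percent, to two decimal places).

8.36%

Cost of preferred: Rp = 3.16 / 37.7 = 8.3820%.
Total capital V = 496 + 118.3 + 1005 = 1619.3.
Equity: weight = 496/1619.3 = 0.3063; cost = 14.77%.
Preferred: weight = 118.3/1619.3 = 0.0731; cost = 8.382%.
Debentures: weight = 1005/1619.3 = 0.6206; after-tax cost = 6.84% × (1 − 24%) = 5.1984%.
WACC = 0.3063 × 14.7700% + 0.0731 × 8.3820% + 0.6206 × 5.1984% = 8.3628%.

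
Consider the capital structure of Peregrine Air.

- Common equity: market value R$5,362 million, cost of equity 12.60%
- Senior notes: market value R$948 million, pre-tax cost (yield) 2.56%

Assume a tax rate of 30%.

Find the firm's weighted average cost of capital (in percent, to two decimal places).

Total capital V = 5362 + 948 = 6310.
Equity: weight = 5362/6310 = 0.8498; cost = 12.6%.
Senior notes: weight = 948/6310 = 0.1502; after-tax cost = 2.56% × (1 − 30%) = 1.7920%.
WACC = 0.8498 × 12.6000% + 0.1502 × 1.7920% = 10.9762%.

10.98%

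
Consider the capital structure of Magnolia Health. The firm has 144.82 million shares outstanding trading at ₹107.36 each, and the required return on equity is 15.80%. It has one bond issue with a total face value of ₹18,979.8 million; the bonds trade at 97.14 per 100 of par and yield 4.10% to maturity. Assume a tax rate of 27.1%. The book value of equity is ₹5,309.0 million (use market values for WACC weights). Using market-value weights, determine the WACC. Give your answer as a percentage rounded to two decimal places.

8.85%

Market value of equity E = 107.36 × 144.82m = 15547.8752m. Market value of debt D = 18979.8m × 97.14/100 = 18436.97772m.
Total capital V = 15547.8752 + 18436.97772 = 33984.85292.
Equity: weight = 15547.8752/33984.85292 = 0.4575; cost = 15.8%.
Bonds outstanding: weight = 18436.97772/33984.85292 = 0.5425; after-tax cost = 4.1% × (1 − 27.1%) = 2.9889%.
WACC = 0.4575 × 15.8000% + 0.5425 × 2.9889% = 8.8499%.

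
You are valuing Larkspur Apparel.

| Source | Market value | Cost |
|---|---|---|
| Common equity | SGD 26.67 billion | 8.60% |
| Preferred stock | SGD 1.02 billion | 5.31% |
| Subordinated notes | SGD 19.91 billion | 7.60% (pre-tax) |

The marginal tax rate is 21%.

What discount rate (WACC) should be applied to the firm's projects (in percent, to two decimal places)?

Total capital V = 26.67 + 1.02 + 19.91 = 47.6.
Equity: weight = 26.67/47.6 = 0.5603; cost = 8.6%.
Preferred: weight = 1.02/47.6 = 0.0214; cost = 5.31%.
Subordinated notes: weight = 19.91/47.6 = 0.4183; after-tax cost = 7.6% × (1 − 21%) = 6.0040%.
WACC = 0.5603 × 8.6000% + 0.0214 × 5.3100% + 0.4183 × 6.0040% = 7.4437%.

7.44%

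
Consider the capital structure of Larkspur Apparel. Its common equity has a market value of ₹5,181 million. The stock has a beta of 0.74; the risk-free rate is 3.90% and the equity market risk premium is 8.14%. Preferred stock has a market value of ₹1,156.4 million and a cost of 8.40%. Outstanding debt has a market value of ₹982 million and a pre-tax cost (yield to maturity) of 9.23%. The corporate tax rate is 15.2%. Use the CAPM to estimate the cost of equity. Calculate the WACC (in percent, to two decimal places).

Cost of equity via CAPM: Re = 3.9% + 0.74 × 8.14% = 9.9236%.
Total capital V = 5181 + 1156.4 + 982 = 7319.4.
Equity: weight = 5181/7319.4 = 0.7078; cost = 9.9236%.
Preferred: weight = 1156.4/7319.4 = 0.1580; cost = 8.4%.
Debt: weight = 982/7319.4 = 0.1342; after-tax cost = 9.23% × (1 − 15.2%) = 7.8270%.
WACC = 0.7078 × 9.9236% + 0.1580 × 8.4000% + 0.1342 × 7.8270% = 9.4016%.

9.40%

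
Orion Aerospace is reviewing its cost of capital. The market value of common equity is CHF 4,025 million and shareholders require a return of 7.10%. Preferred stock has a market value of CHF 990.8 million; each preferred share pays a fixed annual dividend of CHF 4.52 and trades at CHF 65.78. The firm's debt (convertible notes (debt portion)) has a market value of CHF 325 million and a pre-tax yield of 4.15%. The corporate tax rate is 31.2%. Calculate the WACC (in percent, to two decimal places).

6.80%

Cost of preferred: Rp = 4.52 / 65.78 = 6.8714%.
Total capital V = 4025 + 990.8 + 325 = 5340.8.
Equity: weight = 4025/5340.8 = 0.7536; cost = 7.1%.
Preferred: weight = 990.8/5340.8 = 0.1855; cost = 6.8714%.
Convertible notes (debt portion): weight = 325/5340.8 = 0.0609; after-tax cost = 4.15% × (1 − 31.2%) = 2.8552%.
WACC = 0.7536 × 7.1000% + 0.1855 × 6.8714% + 0.0609 × 2.8552% = 6.7993%.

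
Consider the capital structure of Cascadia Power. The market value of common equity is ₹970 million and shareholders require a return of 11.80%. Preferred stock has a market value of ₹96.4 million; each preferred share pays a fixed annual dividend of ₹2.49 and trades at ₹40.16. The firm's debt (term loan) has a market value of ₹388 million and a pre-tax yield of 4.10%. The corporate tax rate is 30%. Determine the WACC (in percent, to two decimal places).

9.05%

Cost of preferred: Rp = 2.49 / 40.16 = 6.2002%.
Total capital V = 970 + 96.4 + 388 = 1454.4.
Equity: weight = 970/1454.4 = 0.6669; cost = 11.8%.
Preferred: weight = 96.4/1454.4 = 0.0663; cost = 6.2002%.
Term loan: weight = 388/1454.4 = 0.2668; after-tax cost = 4.1% × (1 − 30%) = 2.8700%.
WACC = 0.6669 × 11.8000% + 0.0663 × 6.2002% + 0.2668 × 2.8700% = 9.0465%.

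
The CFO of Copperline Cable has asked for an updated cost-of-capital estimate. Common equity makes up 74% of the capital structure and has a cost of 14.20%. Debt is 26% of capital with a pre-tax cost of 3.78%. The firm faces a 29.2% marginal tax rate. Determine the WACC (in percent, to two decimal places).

11.20%

After-tax cost of debt = 3.78% × (1 − 29.2%) = 2.6762%.
WACC = 0.740 × 14.2000% + 0.260 × 2.6762% = 11.2038%.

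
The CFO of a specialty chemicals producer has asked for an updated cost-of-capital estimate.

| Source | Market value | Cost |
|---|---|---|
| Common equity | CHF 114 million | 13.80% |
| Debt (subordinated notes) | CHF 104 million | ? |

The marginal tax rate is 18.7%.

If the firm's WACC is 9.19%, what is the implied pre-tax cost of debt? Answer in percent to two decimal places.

Total capital V = 114 + 104 = 218.
Equity weight = 114/218 = 0.5229.
Subordinated notes weight = 104/218 = 0.4771.
Equity contribution = 0.5229 × 13.8% = 7.2165%.
Remaining for debt = 9.19% − 7.2165% = 1.9735%.
Rd × (1 − 18.7%) × 0.4771 = 1.9735%  ⇒  Rd = 5.0882%.

5.09%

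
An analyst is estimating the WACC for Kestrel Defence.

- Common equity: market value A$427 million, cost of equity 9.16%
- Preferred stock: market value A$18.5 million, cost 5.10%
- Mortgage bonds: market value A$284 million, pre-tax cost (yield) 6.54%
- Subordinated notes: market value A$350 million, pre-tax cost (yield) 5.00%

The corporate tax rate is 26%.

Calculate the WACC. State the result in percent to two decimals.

6.18%

Total capital V = 427 + 18.5 + 284 + 350 = 1079.5.
Equity: weight = 427/1079.5 = 0.3956; cost = 9.16%.
Preferred: weight = 18.5/1079.5 = 0.0171; cost = 5.1%.
Mortgage bonds: weight = 284/1079.5 = 0.2631; after-tax cost = 6.54% × (1 − 26%) = 4.8396%.
Subordinated notes: weight = 350/1079.5 = 0.3242; after-tax cost = 5% × (1 − 26%) = 3.7000%.
WACC = 0.3956 × 9.1600% + 0.0171 × 5.1000% + 0.2631 × 4.8396% + 0.3242 × 3.7000% = 6.1835%.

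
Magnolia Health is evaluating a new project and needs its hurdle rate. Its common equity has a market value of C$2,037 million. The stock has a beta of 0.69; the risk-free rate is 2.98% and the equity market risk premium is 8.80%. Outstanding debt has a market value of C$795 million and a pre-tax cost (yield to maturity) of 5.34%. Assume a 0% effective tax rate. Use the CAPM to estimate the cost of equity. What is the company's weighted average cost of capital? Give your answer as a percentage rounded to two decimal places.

Cost of equity via CAPM: Re = 2.98% + 0.69 × 8.8% = 9.0520%.
Total capital V = 2037 + 795 = 2832.
Equity: weight = 2037/2832 = 0.7193; cost = 9.052%.
Debt: weight = 795/2832 = 0.2807; after-tax cost = 5.34% × (1 − 0%) = 5.3400%.
WACC = 0.7193 × 9.0520% + 0.2807 × 5.3400% = 8.0100%.

8.01%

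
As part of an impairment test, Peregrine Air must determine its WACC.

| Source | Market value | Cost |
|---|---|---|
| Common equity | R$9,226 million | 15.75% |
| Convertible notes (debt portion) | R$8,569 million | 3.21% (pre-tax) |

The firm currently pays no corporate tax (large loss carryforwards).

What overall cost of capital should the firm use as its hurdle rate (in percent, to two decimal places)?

9.71%

Total capital V = 9226 + 8569 = 17795.
Equity: weight = 9226/17795 = 0.5185; cost = 15.75%.
Convertible notes (debt portion): weight = 8569/17795 = 0.4815; after-tax cost = 3.21% × (1 − 0%) = 3.2100%.
WACC = 0.5185 × 15.7500% + 0.4815 × 3.2100% = 9.7115%.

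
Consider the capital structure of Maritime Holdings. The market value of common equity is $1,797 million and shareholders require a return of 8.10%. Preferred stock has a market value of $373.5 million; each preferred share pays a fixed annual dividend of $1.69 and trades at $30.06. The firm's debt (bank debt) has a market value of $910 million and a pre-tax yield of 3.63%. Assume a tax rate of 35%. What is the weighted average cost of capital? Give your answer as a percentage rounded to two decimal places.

Cost of preferred: Rp = 1.69 / 30.06 = 5.6221%.
Total capital V = 1797 + 373.5 + 910 = 3080.5.
Equity: weight = 1797/3080.5 = 0.5833; cost = 8.1%.
Preferred: weight = 373.5/3080.5 = 0.1212; cost = 5.6221%.
Bank debt: weight = 910/3080.5 = 0.2954; after-tax cost = 3.63% × (1 − 35%) = 2.3595%.
WACC = 0.5833 × 8.1000% + 0.1212 × 5.6221% + 0.2954 × 2.3595% = 6.1038%.

6.10%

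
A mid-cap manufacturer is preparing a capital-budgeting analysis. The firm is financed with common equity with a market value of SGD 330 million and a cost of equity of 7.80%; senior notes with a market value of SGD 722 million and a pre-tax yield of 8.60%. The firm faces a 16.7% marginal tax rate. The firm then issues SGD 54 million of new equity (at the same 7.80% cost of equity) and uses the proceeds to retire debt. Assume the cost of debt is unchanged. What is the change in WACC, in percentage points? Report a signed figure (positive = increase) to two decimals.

Current WACC:
Total capital V = 330 + 722 = 1052.
Equity: weight = 330/1052 = 0.3137; cost = 7.8%.
Senior notes: weight = 722/1052 = 0.6863; after-tax cost = 8.6% × (1 − 16.7%) = 7.1638%.
WACC = 0.3137 × 7.8000% + 0.6863 × 7.1638% = 7.3634%.
After the change:
Total capital V = 384 + 668 = 1052.
Equity: weight = 384/1052 = 0.3650; cost = 7.8%.
Senior notes: weight = 668/1052 = 0.6350; after-tax cost = 8.6% × (1 − 16.7%) = 7.1638%.
WACC = 0.3650 × 7.8000% + 0.6350 × 7.1638% = 7.3960%.
Change in WACC = 7.3960% − 7.3634% = 0.0327 pp.

+0.03 pp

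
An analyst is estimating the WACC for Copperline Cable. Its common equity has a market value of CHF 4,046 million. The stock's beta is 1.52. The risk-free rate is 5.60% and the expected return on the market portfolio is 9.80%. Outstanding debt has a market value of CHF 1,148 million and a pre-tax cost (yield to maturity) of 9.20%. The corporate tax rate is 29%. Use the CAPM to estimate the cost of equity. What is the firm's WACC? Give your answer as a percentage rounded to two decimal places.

10.78%

Market risk premium = 9.8% − 5.6% = 4.2%.
Cost of equity via CAPM: Re = 5.6% + 1.52 × 4.2% = 11.9840%.
Total capital V = 4046 + 1148 = 5194.
Equity: weight = 4046/5194 = 0.7790; cost = 11.984%.
Debt: weight = 1148/5194 = 0.2210; after-tax cost = 9.2% × (1 − 29%) = 6.5320%.
WACC = 0.7790 × 11.9840% + 0.2210 × 6.5320% = 10.7790%.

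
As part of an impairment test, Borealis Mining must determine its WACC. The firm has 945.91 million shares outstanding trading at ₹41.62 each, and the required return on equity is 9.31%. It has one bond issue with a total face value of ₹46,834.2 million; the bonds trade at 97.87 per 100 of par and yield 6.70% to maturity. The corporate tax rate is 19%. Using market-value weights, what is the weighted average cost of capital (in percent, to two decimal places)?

Market value of equity E = 41.62 × 945.91m = 39368.7742m. Market value of debt D = 46834.2m × 97.87/100 = 45836.63154m.
Total capital V = 39368.7742 + 45836.63154 = 85205.40574.
Equity: weight = 39368.7742/85205.40574 = 0.4620; cost = 9.31%.
Bonds outstanding: weight = 45836.63154/85205.40574 = 0.5380; after-tax cost = 6.7% × (1 − 19%) = 5.4270%.
WACC = 0.4620 × 9.3100% + 0.5380 × 5.4270% = 7.2211%.

7.22%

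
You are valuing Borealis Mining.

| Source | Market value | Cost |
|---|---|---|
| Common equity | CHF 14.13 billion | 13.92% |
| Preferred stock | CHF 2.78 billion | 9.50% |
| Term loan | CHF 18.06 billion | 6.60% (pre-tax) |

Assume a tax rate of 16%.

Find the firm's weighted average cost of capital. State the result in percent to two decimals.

9.24%

Total capital V = 14.13 + 2.78 + 18.06 = 34.97.
Equity: weight = 14.13/34.97 = 0.4041; cost = 13.92%.
Preferred: weight = 2.78/34.97 = 0.0795; cost = 9.5%.
Term loan: weight = 18.06/34.97 = 0.5164; after-tax cost = 6.6% × (1 − 16%) = 5.5440%.
WACC = 0.4041 × 13.9200% + 0.0795 × 9.5000% + 0.5164 × 5.5440% = 9.2429%.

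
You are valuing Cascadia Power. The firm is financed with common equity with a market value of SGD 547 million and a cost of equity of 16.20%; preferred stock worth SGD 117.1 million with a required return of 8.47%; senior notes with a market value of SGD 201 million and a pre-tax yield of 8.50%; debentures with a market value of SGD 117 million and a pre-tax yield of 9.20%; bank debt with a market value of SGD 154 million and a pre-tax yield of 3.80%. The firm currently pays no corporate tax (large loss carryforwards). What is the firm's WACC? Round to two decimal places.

Total capital V = 547 + 117.1 + 201 + 117 + 154 = 1136.1.
Equity: weight = 547/1136.1 = 0.4815; cost = 16.2%.
Preferred: weight = 117.1/1136.1 = 0.1031; cost = 8.47%.
Senior notes: weight = 201/1136.1 = 0.1769; after-tax cost = 8.5% × (1 − 0%) = 8.5000%.
Debentures: weight = 117/1136.1 = 0.1030; after-tax cost = 9.2% × (1 − 0%) = 9.2000%.
Bank debt: weight = 154/1136.1 = 0.1356; after-tax cost = 3.8% × (1 − 0%) = 3.8000%.
WACC = 0.4815 × 16.2000% + 0.1031 × 8.4700% + 0.1769 × 8.5000% + 0.1030 × 9.2000% + 0.1356 × 3.8000% = 11.6392%.

11.64%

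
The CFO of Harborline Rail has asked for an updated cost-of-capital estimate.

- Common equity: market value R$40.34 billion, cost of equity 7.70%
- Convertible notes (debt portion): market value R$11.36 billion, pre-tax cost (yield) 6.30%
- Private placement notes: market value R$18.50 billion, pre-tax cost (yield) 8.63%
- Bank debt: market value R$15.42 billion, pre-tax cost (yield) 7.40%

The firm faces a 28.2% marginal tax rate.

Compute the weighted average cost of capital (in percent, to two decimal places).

6.52%

Total capital V = 40.34 + 11.36 + 18.5 + 15.42 = 85.62.
Equity: weight = 40.34/85.62 = 0.4712; cost = 7.7%.
Convertible notes (debt portion): weight = 11.36/85.62 = 0.1327; after-tax cost = 6.3% × (1 − 28.2%) = 4.5234%.
Private placement notes: weight = 18.5/85.62 = 0.2161; after-tax cost = 8.63% × (1 − 28.2%) = 6.1963%.
Bank debt: weight = 15.42/85.62 = 0.1801; after-tax cost = 7.4% × (1 − 28.2%) = 5.3132%.
WACC = 0.4712 × 7.7000% + 0.1327 × 4.5234% + 0.2161 × 6.1963% + 0.1801 × 5.3132% = 6.5238%.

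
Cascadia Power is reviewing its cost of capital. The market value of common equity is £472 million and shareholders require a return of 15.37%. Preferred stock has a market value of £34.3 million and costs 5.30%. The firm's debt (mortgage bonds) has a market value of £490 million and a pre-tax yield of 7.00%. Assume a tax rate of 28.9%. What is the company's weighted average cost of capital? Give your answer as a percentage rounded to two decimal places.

Total capital V = 472 + 34.3 + 490 = 996.3.
Equity: weight = 472/996.3 = 0.4738; cost = 15.37%.
Preferred: weight = 34.3/996.3 = 0.0344; cost = 5.3%.
Mortgage bonds: weight = 490/996.3 = 0.4918; after-tax cost = 7% × (1 − 28.9%) = 4.9770%.
WACC = 0.4738 × 15.3700% + 0.0344 × 5.3000% + 0.4918 × 4.9770% = 9.9118%.

9.91%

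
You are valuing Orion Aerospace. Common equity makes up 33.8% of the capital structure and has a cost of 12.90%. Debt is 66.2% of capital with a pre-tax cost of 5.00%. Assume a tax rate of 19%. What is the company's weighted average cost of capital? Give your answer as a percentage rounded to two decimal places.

7.04%

After-tax cost of debt = 5% × (1 − 19%) = 4.0500%.
WACC = 0.338 × 12.9000% + 0.662 × 4.0500% = 7.0413%.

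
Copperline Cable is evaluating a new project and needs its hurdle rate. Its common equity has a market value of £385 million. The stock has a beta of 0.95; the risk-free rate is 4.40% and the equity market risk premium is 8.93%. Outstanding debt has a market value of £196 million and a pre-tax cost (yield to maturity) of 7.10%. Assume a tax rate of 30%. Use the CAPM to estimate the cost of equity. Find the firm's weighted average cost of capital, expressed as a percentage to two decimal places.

Cost of equity via CAPM: Re = 4.4% + 0.95 × 8.93% = 12.8835%.
Total capital V = 385 + 196 = 581.
Equity: weight = 385/581 = 0.6627; cost = 12.8835%.
Debt: weight = 196/581 = 0.3373; after-tax cost = 7.1% × (1 − 30%) = 4.9700%.
WACC = 0.6627 × 12.8835% + 0.3373 × 4.9700% = 10.2139%.

10.21%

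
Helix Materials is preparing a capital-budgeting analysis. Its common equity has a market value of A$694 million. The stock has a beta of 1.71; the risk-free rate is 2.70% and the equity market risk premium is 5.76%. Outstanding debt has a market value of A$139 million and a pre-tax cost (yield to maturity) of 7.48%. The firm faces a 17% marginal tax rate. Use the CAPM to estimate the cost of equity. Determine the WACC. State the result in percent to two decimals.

Cost of equity via CAPM: Re = 2.7% + 1.71 × 5.76% = 12.5496%.
Total capital V = 694 + 139 = 833.
Equity: weight = 694/833 = 0.8331; cost = 12.5496%.
Debt: weight = 139/833 = 0.1669; after-tax cost = 7.48% × (1 − 17%) = 6.2084%.
WACC = 0.8331 × 12.5496% + 0.1669 × 6.2084% = 11.4915%.

11.49%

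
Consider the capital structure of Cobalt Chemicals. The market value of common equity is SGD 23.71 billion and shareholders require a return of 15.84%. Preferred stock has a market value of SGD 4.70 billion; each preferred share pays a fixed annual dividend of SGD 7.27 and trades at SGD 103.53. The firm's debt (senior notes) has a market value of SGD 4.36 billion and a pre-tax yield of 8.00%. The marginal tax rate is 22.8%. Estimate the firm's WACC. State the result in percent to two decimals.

Cost of preferred: Rp = 7.27 / 103.53 = 7.0221%.
Total capital V = 23.71 + 4.7 + 4.36 = 32.77.
Equity: weight = 23.71/32.77 = 0.7235; cost = 15.84%.
Preferred: weight = 4.7/32.77 = 0.1434; cost = 7.0221%.
Senior notes: weight = 4.36/32.77 = 0.1330; after-tax cost = 8% × (1 − 22.8%) = 6.1760%.
WACC = 0.7235 × 15.8400% + 0.1434 × 7.0221% + 0.1330 × 6.1760% = 13.2895%.

13.29%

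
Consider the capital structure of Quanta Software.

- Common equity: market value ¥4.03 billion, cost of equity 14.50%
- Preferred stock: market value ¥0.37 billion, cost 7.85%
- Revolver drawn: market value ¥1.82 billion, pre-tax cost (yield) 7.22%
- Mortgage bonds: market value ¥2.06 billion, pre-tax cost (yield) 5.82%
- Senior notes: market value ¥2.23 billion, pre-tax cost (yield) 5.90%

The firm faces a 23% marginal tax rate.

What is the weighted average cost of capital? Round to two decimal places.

Total capital V = 4.03 + 0.37 + 1.82 + 2.06 + 2.23 = 10.51.
Equity: weight = 4.03/10.51 = 0.3834; cost = 14.5%.
Preferred: weight = 0.37/10.51 = 0.0352; cost = 7.85%.
Revolver drawn: weight = 1.82/10.51 = 0.1732; after-tax cost = 7.22% × (1 − 23%) = 5.5594%.
Mortgage bonds: weight = 2.06/10.51 = 0.1960; after-tax cost = 5.82% × (1 − 23%) = 4.4814%.
Senior notes: weight = 2.23/10.51 = 0.2122; after-tax cost = 5.9% × (1 − 23%) = 4.5430%.
WACC = 0.3834 × 14.5000% + 0.0352 × 7.8500% + 0.1732 × 5.5594% + 0.1960 × 4.4814% + 0.2122 × 4.5430% = 8.6413%.

8.64%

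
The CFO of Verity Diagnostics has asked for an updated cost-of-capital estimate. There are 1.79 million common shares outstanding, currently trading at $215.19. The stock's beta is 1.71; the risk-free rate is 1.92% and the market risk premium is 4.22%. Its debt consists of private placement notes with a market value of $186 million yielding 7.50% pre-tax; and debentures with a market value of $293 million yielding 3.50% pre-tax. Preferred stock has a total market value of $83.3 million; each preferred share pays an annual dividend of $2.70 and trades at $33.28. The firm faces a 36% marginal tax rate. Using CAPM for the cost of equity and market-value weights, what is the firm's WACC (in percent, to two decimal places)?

Cost of equity via CAPM: Re = 1.92% + 1.71 × 4.22% = 9.1362%.
Cost of preferred: Rp = 2.7 / 33.28 = 8.1130%.
Market value of equity E = 215.19 × 1.79m = 385.1901m.
Total capital V = 385.1901 + 83.3 + 186 + 293 = 947.4901.
Equity: weight = 385.1901/947.4901 = 0.4065; cost = 9.1362%.
Preferred: weight = 83.3/947.4901 = 0.0879; cost = 8.113%.
Private placement notes: weight = 186/947.4901 = 0.1963; after-tax cost = 7.5% × (1 − 36%) = 4.8000%.
Debentures: weight = 293/947.4901 = 0.3092; after-tax cost = 3.5% × (1 − 36%) = 2.2400%.
WACC = 0.4065 × 9.1362% + 0.0879 × 8.1130% + 0.1963 × 4.8000% + 0.3092 × 2.2400% = 6.0624%.

6.06%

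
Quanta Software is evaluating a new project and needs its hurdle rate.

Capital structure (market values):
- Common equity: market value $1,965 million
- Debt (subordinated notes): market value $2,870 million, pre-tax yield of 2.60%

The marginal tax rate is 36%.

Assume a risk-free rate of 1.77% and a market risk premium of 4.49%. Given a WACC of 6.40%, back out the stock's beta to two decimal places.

2.57

Total capital V = 1965 + 2870 = 4835.
Equity weight = 1965/4835 = 0.4064.
Subordinated notes weight = 2870/4835 = 0.5936.
Debt contribution = 0.5936 × 2.6% × (1 − 36%) = 0.9877%.
Required equity contribution = 6.4% − 0.9877% = 5.4123%  ⇒  Re = 13.3172%.
CAPM: 13.3172% = 1.77% + β × 4.49%  ⇒  β = 2.5718.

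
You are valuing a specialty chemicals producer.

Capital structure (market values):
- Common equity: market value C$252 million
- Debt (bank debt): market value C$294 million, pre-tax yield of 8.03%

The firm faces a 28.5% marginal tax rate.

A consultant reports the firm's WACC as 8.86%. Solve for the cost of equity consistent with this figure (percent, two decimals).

Total capital V = 252 + 294 = 546.
Equity weight = 252/546 = 0.4615.
Bank debt weight = 294/546 = 0.5385.
Debt contribution = 0.5385 × 8.03% × (1 − 28.5%) = 3.0915%.
Required equity contribution = 8.86% − 3.0915% = 5.7684%.
Re = 5.7684% / 0.4615 = 12.4983%.

12.50%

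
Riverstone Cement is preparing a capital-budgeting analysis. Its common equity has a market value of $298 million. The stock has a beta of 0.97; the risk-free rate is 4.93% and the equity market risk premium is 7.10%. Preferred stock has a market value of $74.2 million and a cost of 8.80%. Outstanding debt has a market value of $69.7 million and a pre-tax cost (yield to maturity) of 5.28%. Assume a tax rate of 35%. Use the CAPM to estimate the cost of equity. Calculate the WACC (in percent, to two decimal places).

Cost of equity via CAPM: Re = 4.93% + 0.97 × 7.1% = 11.8170%.
Total capital V = 298 + 74.2 + 69.7 = 441.9.
Equity: weight = 298/441.9 = 0.6744; cost = 11.817%.
Preferred: weight = 74.2/441.9 = 0.1679; cost = 8.8%.
Debt: weight = 69.7/441.9 = 0.1577; after-tax cost = 5.28% × (1 − 35%) = 3.4320%.
WACC = 0.6744 × 11.8170% + 0.1679 × 8.8000% + 0.1577 × 3.4320% = 9.9879%.

9.99%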